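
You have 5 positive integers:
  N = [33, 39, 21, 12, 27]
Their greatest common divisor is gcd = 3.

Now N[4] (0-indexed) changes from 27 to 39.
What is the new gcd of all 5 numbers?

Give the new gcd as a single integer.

Answer: 3

Derivation:
Numbers: [33, 39, 21, 12, 27], gcd = 3
Change: index 4, 27 -> 39
gcd of the OTHER numbers (without index 4): gcd([33, 39, 21, 12]) = 3
New gcd = gcd(g_others, new_val) = gcd(3, 39) = 3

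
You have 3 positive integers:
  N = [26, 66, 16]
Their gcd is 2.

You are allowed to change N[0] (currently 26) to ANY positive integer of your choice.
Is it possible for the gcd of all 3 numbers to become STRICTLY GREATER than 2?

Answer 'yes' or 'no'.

Answer: no

Derivation:
Current gcd = 2
gcd of all OTHER numbers (without N[0]=26): gcd([66, 16]) = 2
The new gcd after any change is gcd(2, new_value).
This can be at most 2.
Since 2 = old gcd 2, the gcd can only stay the same or decrease.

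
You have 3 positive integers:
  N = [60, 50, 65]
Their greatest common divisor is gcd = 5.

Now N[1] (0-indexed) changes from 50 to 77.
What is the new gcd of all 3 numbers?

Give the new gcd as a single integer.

Answer: 1

Derivation:
Numbers: [60, 50, 65], gcd = 5
Change: index 1, 50 -> 77
gcd of the OTHER numbers (without index 1): gcd([60, 65]) = 5
New gcd = gcd(g_others, new_val) = gcd(5, 77) = 1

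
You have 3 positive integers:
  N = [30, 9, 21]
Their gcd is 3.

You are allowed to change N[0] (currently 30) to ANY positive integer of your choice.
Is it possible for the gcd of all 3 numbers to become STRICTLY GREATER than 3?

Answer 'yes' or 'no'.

Answer: no

Derivation:
Current gcd = 3
gcd of all OTHER numbers (without N[0]=30): gcd([9, 21]) = 3
The new gcd after any change is gcd(3, new_value).
This can be at most 3.
Since 3 = old gcd 3, the gcd can only stay the same or decrease.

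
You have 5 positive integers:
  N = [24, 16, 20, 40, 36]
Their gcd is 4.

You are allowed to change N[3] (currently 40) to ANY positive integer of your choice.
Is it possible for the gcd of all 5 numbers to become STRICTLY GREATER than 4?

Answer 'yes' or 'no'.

Answer: no

Derivation:
Current gcd = 4
gcd of all OTHER numbers (without N[3]=40): gcd([24, 16, 20, 36]) = 4
The new gcd after any change is gcd(4, new_value).
This can be at most 4.
Since 4 = old gcd 4, the gcd can only stay the same or decrease.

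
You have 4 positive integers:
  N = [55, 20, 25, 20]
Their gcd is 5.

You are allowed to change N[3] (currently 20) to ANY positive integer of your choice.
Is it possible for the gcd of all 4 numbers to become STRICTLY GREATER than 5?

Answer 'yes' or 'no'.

Current gcd = 5
gcd of all OTHER numbers (without N[3]=20): gcd([55, 20, 25]) = 5
The new gcd after any change is gcd(5, new_value).
This can be at most 5.
Since 5 = old gcd 5, the gcd can only stay the same or decrease.

Answer: no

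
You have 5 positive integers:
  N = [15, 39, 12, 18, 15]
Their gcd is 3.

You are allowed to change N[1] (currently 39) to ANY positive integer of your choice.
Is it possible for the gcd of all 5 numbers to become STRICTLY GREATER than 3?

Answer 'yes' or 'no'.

Current gcd = 3
gcd of all OTHER numbers (without N[1]=39): gcd([15, 12, 18, 15]) = 3
The new gcd after any change is gcd(3, new_value).
This can be at most 3.
Since 3 = old gcd 3, the gcd can only stay the same or decrease.

Answer: no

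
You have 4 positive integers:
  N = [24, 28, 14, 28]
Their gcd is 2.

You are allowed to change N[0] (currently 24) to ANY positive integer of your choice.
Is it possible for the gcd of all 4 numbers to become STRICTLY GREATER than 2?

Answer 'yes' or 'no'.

Answer: yes

Derivation:
Current gcd = 2
gcd of all OTHER numbers (without N[0]=24): gcd([28, 14, 28]) = 14
The new gcd after any change is gcd(14, new_value).
This can be at most 14.
Since 14 > old gcd 2, the gcd CAN increase (e.g., set N[0] = 14).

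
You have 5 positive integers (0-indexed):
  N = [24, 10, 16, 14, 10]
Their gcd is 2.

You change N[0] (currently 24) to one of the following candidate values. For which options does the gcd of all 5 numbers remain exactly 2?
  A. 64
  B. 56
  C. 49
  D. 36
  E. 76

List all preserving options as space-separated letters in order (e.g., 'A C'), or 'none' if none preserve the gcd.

Old gcd = 2; gcd of others (without N[0]) = 2
New gcd for candidate v: gcd(2, v). Preserves old gcd iff gcd(2, v) = 2.
  Option A: v=64, gcd(2,64)=2 -> preserves
  Option B: v=56, gcd(2,56)=2 -> preserves
  Option C: v=49, gcd(2,49)=1 -> changes
  Option D: v=36, gcd(2,36)=2 -> preserves
  Option E: v=76, gcd(2,76)=2 -> preserves

Answer: A B D E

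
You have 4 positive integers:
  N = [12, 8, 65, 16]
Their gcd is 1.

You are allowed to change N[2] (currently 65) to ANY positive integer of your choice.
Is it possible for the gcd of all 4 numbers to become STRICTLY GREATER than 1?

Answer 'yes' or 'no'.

Answer: yes

Derivation:
Current gcd = 1
gcd of all OTHER numbers (without N[2]=65): gcd([12, 8, 16]) = 4
The new gcd after any change is gcd(4, new_value).
This can be at most 4.
Since 4 > old gcd 1, the gcd CAN increase (e.g., set N[2] = 4).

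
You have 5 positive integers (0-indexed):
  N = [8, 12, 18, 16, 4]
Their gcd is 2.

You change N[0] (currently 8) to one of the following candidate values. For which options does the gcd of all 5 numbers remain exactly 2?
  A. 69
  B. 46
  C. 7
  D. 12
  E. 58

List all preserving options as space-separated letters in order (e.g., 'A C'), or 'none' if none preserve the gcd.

Answer: B D E

Derivation:
Old gcd = 2; gcd of others (without N[0]) = 2
New gcd for candidate v: gcd(2, v). Preserves old gcd iff gcd(2, v) = 2.
  Option A: v=69, gcd(2,69)=1 -> changes
  Option B: v=46, gcd(2,46)=2 -> preserves
  Option C: v=7, gcd(2,7)=1 -> changes
  Option D: v=12, gcd(2,12)=2 -> preserves
  Option E: v=58, gcd(2,58)=2 -> preserves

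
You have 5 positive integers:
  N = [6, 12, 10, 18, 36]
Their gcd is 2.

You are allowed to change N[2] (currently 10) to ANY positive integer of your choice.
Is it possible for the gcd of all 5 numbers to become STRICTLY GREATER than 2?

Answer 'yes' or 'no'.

Current gcd = 2
gcd of all OTHER numbers (without N[2]=10): gcd([6, 12, 18, 36]) = 6
The new gcd after any change is gcd(6, new_value).
This can be at most 6.
Since 6 > old gcd 2, the gcd CAN increase (e.g., set N[2] = 6).

Answer: yes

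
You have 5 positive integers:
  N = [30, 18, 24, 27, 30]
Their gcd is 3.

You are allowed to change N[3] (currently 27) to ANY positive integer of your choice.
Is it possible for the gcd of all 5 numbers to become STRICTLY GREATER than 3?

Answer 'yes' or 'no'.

Answer: yes

Derivation:
Current gcd = 3
gcd of all OTHER numbers (without N[3]=27): gcd([30, 18, 24, 30]) = 6
The new gcd after any change is gcd(6, new_value).
This can be at most 6.
Since 6 > old gcd 3, the gcd CAN increase (e.g., set N[3] = 6).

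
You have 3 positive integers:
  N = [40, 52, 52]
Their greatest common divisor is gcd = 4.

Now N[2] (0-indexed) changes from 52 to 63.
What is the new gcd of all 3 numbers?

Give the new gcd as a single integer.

Numbers: [40, 52, 52], gcd = 4
Change: index 2, 52 -> 63
gcd of the OTHER numbers (without index 2): gcd([40, 52]) = 4
New gcd = gcd(g_others, new_val) = gcd(4, 63) = 1

Answer: 1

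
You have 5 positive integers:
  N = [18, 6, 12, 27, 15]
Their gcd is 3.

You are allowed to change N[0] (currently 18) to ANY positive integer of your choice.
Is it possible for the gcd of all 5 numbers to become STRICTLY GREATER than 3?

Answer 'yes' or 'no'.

Answer: no

Derivation:
Current gcd = 3
gcd of all OTHER numbers (without N[0]=18): gcd([6, 12, 27, 15]) = 3
The new gcd after any change is gcd(3, new_value).
This can be at most 3.
Since 3 = old gcd 3, the gcd can only stay the same or decrease.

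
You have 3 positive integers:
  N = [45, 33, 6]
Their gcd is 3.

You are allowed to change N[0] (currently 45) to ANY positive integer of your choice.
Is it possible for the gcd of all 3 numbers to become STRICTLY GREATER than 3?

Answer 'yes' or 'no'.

Current gcd = 3
gcd of all OTHER numbers (without N[0]=45): gcd([33, 6]) = 3
The new gcd after any change is gcd(3, new_value).
This can be at most 3.
Since 3 = old gcd 3, the gcd can only stay the same or decrease.

Answer: no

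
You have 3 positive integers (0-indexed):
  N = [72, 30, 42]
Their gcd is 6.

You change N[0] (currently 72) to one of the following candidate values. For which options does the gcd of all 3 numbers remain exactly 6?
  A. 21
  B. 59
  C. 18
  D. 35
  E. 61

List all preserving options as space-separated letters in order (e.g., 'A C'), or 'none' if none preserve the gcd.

Old gcd = 6; gcd of others (without N[0]) = 6
New gcd for candidate v: gcd(6, v). Preserves old gcd iff gcd(6, v) = 6.
  Option A: v=21, gcd(6,21)=3 -> changes
  Option B: v=59, gcd(6,59)=1 -> changes
  Option C: v=18, gcd(6,18)=6 -> preserves
  Option D: v=35, gcd(6,35)=1 -> changes
  Option E: v=61, gcd(6,61)=1 -> changes

Answer: C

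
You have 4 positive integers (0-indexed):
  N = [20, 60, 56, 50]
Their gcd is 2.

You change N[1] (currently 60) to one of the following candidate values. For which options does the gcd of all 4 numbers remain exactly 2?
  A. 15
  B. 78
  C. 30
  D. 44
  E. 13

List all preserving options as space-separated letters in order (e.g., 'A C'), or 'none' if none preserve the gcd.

Answer: B C D

Derivation:
Old gcd = 2; gcd of others (without N[1]) = 2
New gcd for candidate v: gcd(2, v). Preserves old gcd iff gcd(2, v) = 2.
  Option A: v=15, gcd(2,15)=1 -> changes
  Option B: v=78, gcd(2,78)=2 -> preserves
  Option C: v=30, gcd(2,30)=2 -> preserves
  Option D: v=44, gcd(2,44)=2 -> preserves
  Option E: v=13, gcd(2,13)=1 -> changes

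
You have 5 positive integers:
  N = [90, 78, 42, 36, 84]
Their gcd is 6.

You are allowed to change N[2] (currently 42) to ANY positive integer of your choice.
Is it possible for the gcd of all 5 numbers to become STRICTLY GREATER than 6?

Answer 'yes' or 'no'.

Answer: no

Derivation:
Current gcd = 6
gcd of all OTHER numbers (without N[2]=42): gcd([90, 78, 36, 84]) = 6
The new gcd after any change is gcd(6, new_value).
This can be at most 6.
Since 6 = old gcd 6, the gcd can only stay the same or decrease.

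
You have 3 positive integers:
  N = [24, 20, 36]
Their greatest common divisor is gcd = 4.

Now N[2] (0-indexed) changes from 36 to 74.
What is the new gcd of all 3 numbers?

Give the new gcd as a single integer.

Answer: 2

Derivation:
Numbers: [24, 20, 36], gcd = 4
Change: index 2, 36 -> 74
gcd of the OTHER numbers (without index 2): gcd([24, 20]) = 4
New gcd = gcd(g_others, new_val) = gcd(4, 74) = 2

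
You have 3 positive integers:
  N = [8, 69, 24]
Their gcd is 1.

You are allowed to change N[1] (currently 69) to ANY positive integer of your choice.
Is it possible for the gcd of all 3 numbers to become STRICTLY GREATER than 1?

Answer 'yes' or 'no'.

Answer: yes

Derivation:
Current gcd = 1
gcd of all OTHER numbers (without N[1]=69): gcd([8, 24]) = 8
The new gcd after any change is gcd(8, new_value).
This can be at most 8.
Since 8 > old gcd 1, the gcd CAN increase (e.g., set N[1] = 8).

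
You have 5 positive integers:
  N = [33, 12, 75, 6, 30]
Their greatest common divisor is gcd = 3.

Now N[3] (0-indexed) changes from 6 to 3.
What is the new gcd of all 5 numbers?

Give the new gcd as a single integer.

Numbers: [33, 12, 75, 6, 30], gcd = 3
Change: index 3, 6 -> 3
gcd of the OTHER numbers (without index 3): gcd([33, 12, 75, 30]) = 3
New gcd = gcd(g_others, new_val) = gcd(3, 3) = 3

Answer: 3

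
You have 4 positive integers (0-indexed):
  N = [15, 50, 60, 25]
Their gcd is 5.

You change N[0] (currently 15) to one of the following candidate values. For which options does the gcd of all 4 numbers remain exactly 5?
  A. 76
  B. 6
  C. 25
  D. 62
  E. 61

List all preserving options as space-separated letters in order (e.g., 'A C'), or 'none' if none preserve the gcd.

Answer: C

Derivation:
Old gcd = 5; gcd of others (without N[0]) = 5
New gcd for candidate v: gcd(5, v). Preserves old gcd iff gcd(5, v) = 5.
  Option A: v=76, gcd(5,76)=1 -> changes
  Option B: v=6, gcd(5,6)=1 -> changes
  Option C: v=25, gcd(5,25)=5 -> preserves
  Option D: v=62, gcd(5,62)=1 -> changes
  Option E: v=61, gcd(5,61)=1 -> changes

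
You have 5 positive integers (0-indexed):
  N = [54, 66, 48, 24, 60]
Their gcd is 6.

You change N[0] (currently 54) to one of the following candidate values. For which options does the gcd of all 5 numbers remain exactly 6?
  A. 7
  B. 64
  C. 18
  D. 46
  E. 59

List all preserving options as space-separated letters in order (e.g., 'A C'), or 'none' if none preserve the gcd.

Answer: C

Derivation:
Old gcd = 6; gcd of others (without N[0]) = 6
New gcd for candidate v: gcd(6, v). Preserves old gcd iff gcd(6, v) = 6.
  Option A: v=7, gcd(6,7)=1 -> changes
  Option B: v=64, gcd(6,64)=2 -> changes
  Option C: v=18, gcd(6,18)=6 -> preserves
  Option D: v=46, gcd(6,46)=2 -> changes
  Option E: v=59, gcd(6,59)=1 -> changes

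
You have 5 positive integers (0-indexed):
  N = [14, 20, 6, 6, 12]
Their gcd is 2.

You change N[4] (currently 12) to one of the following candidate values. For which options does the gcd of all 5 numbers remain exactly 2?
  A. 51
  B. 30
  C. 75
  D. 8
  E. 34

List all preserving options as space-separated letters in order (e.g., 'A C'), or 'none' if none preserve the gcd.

Old gcd = 2; gcd of others (without N[4]) = 2
New gcd for candidate v: gcd(2, v). Preserves old gcd iff gcd(2, v) = 2.
  Option A: v=51, gcd(2,51)=1 -> changes
  Option B: v=30, gcd(2,30)=2 -> preserves
  Option C: v=75, gcd(2,75)=1 -> changes
  Option D: v=8, gcd(2,8)=2 -> preserves
  Option E: v=34, gcd(2,34)=2 -> preserves

Answer: B D E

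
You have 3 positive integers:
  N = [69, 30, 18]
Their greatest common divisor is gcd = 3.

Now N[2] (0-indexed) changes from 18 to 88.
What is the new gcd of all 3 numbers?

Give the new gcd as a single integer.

Numbers: [69, 30, 18], gcd = 3
Change: index 2, 18 -> 88
gcd of the OTHER numbers (without index 2): gcd([69, 30]) = 3
New gcd = gcd(g_others, new_val) = gcd(3, 88) = 1

Answer: 1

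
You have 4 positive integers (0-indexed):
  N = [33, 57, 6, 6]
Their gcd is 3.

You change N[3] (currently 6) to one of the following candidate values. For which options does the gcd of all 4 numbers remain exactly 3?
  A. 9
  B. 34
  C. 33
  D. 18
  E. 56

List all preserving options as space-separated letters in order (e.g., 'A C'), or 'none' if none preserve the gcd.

Old gcd = 3; gcd of others (without N[3]) = 3
New gcd for candidate v: gcd(3, v). Preserves old gcd iff gcd(3, v) = 3.
  Option A: v=9, gcd(3,9)=3 -> preserves
  Option B: v=34, gcd(3,34)=1 -> changes
  Option C: v=33, gcd(3,33)=3 -> preserves
  Option D: v=18, gcd(3,18)=3 -> preserves
  Option E: v=56, gcd(3,56)=1 -> changes

Answer: A C D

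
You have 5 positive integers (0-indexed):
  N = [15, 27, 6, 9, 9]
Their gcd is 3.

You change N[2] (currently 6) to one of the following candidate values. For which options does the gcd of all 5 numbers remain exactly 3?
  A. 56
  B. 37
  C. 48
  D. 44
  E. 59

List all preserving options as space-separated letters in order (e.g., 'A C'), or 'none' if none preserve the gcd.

Answer: C

Derivation:
Old gcd = 3; gcd of others (without N[2]) = 3
New gcd for candidate v: gcd(3, v). Preserves old gcd iff gcd(3, v) = 3.
  Option A: v=56, gcd(3,56)=1 -> changes
  Option B: v=37, gcd(3,37)=1 -> changes
  Option C: v=48, gcd(3,48)=3 -> preserves
  Option D: v=44, gcd(3,44)=1 -> changes
  Option E: v=59, gcd(3,59)=1 -> changes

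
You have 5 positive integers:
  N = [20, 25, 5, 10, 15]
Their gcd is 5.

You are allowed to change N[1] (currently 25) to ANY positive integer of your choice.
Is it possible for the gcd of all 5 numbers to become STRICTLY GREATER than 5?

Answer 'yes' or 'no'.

Current gcd = 5
gcd of all OTHER numbers (without N[1]=25): gcd([20, 5, 10, 15]) = 5
The new gcd after any change is gcd(5, new_value).
This can be at most 5.
Since 5 = old gcd 5, the gcd can only stay the same or decrease.

Answer: no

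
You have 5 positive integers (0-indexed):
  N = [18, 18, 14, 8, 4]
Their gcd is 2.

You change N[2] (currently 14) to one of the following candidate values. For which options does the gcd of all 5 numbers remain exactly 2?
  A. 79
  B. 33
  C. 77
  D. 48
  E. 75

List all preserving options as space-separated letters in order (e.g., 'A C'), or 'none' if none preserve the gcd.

Answer: D

Derivation:
Old gcd = 2; gcd of others (without N[2]) = 2
New gcd for candidate v: gcd(2, v). Preserves old gcd iff gcd(2, v) = 2.
  Option A: v=79, gcd(2,79)=1 -> changes
  Option B: v=33, gcd(2,33)=1 -> changes
  Option C: v=77, gcd(2,77)=1 -> changes
  Option D: v=48, gcd(2,48)=2 -> preserves
  Option E: v=75, gcd(2,75)=1 -> changes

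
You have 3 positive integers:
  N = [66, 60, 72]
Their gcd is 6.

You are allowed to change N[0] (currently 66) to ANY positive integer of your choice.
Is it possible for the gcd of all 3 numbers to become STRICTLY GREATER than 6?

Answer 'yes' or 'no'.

Answer: yes

Derivation:
Current gcd = 6
gcd of all OTHER numbers (without N[0]=66): gcd([60, 72]) = 12
The new gcd after any change is gcd(12, new_value).
This can be at most 12.
Since 12 > old gcd 6, the gcd CAN increase (e.g., set N[0] = 12).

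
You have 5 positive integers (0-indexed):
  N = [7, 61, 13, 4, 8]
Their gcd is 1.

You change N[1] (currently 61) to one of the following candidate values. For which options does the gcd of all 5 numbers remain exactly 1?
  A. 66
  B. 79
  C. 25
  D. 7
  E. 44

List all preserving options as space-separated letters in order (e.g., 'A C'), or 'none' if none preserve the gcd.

Old gcd = 1; gcd of others (without N[1]) = 1
New gcd for candidate v: gcd(1, v). Preserves old gcd iff gcd(1, v) = 1.
  Option A: v=66, gcd(1,66)=1 -> preserves
  Option B: v=79, gcd(1,79)=1 -> preserves
  Option C: v=25, gcd(1,25)=1 -> preserves
  Option D: v=7, gcd(1,7)=1 -> preserves
  Option E: v=44, gcd(1,44)=1 -> preserves

Answer: A B C D E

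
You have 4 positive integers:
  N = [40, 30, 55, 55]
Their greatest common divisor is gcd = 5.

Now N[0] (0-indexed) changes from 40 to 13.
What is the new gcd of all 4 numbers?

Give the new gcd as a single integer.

Answer: 1

Derivation:
Numbers: [40, 30, 55, 55], gcd = 5
Change: index 0, 40 -> 13
gcd of the OTHER numbers (without index 0): gcd([30, 55, 55]) = 5
New gcd = gcd(g_others, new_val) = gcd(5, 13) = 1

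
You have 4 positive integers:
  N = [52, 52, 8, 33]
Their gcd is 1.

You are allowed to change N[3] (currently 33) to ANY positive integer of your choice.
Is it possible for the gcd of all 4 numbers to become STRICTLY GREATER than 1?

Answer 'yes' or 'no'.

Current gcd = 1
gcd of all OTHER numbers (without N[3]=33): gcd([52, 52, 8]) = 4
The new gcd after any change is gcd(4, new_value).
This can be at most 4.
Since 4 > old gcd 1, the gcd CAN increase (e.g., set N[3] = 4).

Answer: yes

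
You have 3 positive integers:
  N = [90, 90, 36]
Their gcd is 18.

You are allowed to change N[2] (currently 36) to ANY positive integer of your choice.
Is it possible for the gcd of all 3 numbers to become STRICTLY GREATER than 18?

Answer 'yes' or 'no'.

Current gcd = 18
gcd of all OTHER numbers (without N[2]=36): gcd([90, 90]) = 90
The new gcd after any change is gcd(90, new_value).
This can be at most 90.
Since 90 > old gcd 18, the gcd CAN increase (e.g., set N[2] = 90).

Answer: yes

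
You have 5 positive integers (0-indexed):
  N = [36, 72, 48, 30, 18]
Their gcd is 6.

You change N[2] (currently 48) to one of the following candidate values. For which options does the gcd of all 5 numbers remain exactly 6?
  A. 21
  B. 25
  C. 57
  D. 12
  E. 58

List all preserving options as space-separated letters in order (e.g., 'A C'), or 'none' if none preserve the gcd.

Answer: D

Derivation:
Old gcd = 6; gcd of others (without N[2]) = 6
New gcd for candidate v: gcd(6, v). Preserves old gcd iff gcd(6, v) = 6.
  Option A: v=21, gcd(6,21)=3 -> changes
  Option B: v=25, gcd(6,25)=1 -> changes
  Option C: v=57, gcd(6,57)=3 -> changes
  Option D: v=12, gcd(6,12)=6 -> preserves
  Option E: v=58, gcd(6,58)=2 -> changes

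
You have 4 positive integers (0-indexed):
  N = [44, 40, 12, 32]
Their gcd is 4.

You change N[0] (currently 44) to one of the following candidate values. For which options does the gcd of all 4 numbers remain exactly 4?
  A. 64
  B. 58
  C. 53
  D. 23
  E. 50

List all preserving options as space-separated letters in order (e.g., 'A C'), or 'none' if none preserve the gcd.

Old gcd = 4; gcd of others (without N[0]) = 4
New gcd for candidate v: gcd(4, v). Preserves old gcd iff gcd(4, v) = 4.
  Option A: v=64, gcd(4,64)=4 -> preserves
  Option B: v=58, gcd(4,58)=2 -> changes
  Option C: v=53, gcd(4,53)=1 -> changes
  Option D: v=23, gcd(4,23)=1 -> changes
  Option E: v=50, gcd(4,50)=2 -> changes

Answer: A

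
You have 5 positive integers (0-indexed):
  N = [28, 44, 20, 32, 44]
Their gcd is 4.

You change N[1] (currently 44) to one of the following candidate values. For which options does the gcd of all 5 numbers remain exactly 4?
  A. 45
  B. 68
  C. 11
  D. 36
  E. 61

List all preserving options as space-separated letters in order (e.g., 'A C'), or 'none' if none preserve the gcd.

Old gcd = 4; gcd of others (without N[1]) = 4
New gcd for candidate v: gcd(4, v). Preserves old gcd iff gcd(4, v) = 4.
  Option A: v=45, gcd(4,45)=1 -> changes
  Option B: v=68, gcd(4,68)=4 -> preserves
  Option C: v=11, gcd(4,11)=1 -> changes
  Option D: v=36, gcd(4,36)=4 -> preserves
  Option E: v=61, gcd(4,61)=1 -> changes

Answer: B D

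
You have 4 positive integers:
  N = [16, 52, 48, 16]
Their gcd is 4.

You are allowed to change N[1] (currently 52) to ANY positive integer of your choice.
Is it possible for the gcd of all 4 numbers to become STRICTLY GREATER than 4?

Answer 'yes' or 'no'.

Current gcd = 4
gcd of all OTHER numbers (without N[1]=52): gcd([16, 48, 16]) = 16
The new gcd after any change is gcd(16, new_value).
This can be at most 16.
Since 16 > old gcd 4, the gcd CAN increase (e.g., set N[1] = 16).

Answer: yes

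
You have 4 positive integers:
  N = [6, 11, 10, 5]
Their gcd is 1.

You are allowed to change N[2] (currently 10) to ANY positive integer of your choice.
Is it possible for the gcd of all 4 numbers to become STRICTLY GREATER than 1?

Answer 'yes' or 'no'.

Current gcd = 1
gcd of all OTHER numbers (without N[2]=10): gcd([6, 11, 5]) = 1
The new gcd after any change is gcd(1, new_value).
This can be at most 1.
Since 1 = old gcd 1, the gcd can only stay the same or decrease.

Answer: no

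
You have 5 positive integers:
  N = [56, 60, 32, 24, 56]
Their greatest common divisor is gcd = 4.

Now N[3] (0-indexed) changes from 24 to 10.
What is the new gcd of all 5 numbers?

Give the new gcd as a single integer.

Numbers: [56, 60, 32, 24, 56], gcd = 4
Change: index 3, 24 -> 10
gcd of the OTHER numbers (without index 3): gcd([56, 60, 32, 56]) = 4
New gcd = gcd(g_others, new_val) = gcd(4, 10) = 2

Answer: 2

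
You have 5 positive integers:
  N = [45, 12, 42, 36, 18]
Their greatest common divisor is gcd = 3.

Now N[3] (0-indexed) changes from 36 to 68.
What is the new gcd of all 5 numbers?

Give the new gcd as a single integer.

Answer: 1

Derivation:
Numbers: [45, 12, 42, 36, 18], gcd = 3
Change: index 3, 36 -> 68
gcd of the OTHER numbers (without index 3): gcd([45, 12, 42, 18]) = 3
New gcd = gcd(g_others, new_val) = gcd(3, 68) = 1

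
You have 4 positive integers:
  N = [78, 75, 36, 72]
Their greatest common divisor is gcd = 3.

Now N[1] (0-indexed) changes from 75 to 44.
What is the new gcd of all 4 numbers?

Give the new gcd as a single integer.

Answer: 2

Derivation:
Numbers: [78, 75, 36, 72], gcd = 3
Change: index 1, 75 -> 44
gcd of the OTHER numbers (without index 1): gcd([78, 36, 72]) = 6
New gcd = gcd(g_others, new_val) = gcd(6, 44) = 2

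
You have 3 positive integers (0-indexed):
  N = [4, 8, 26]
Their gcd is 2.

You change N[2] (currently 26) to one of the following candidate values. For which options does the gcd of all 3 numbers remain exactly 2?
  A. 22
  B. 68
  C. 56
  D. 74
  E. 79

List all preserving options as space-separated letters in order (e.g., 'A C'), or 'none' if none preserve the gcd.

Answer: A D

Derivation:
Old gcd = 2; gcd of others (without N[2]) = 4
New gcd for candidate v: gcd(4, v). Preserves old gcd iff gcd(4, v) = 2.
  Option A: v=22, gcd(4,22)=2 -> preserves
  Option B: v=68, gcd(4,68)=4 -> changes
  Option C: v=56, gcd(4,56)=4 -> changes
  Option D: v=74, gcd(4,74)=2 -> preserves
  Option E: v=79, gcd(4,79)=1 -> changes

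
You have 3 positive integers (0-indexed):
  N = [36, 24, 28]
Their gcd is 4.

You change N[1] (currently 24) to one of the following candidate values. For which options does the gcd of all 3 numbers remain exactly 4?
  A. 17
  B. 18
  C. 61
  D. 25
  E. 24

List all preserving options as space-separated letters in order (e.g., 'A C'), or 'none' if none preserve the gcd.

Answer: E

Derivation:
Old gcd = 4; gcd of others (without N[1]) = 4
New gcd for candidate v: gcd(4, v). Preserves old gcd iff gcd(4, v) = 4.
  Option A: v=17, gcd(4,17)=1 -> changes
  Option B: v=18, gcd(4,18)=2 -> changes
  Option C: v=61, gcd(4,61)=1 -> changes
  Option D: v=25, gcd(4,25)=1 -> changes
  Option E: v=24, gcd(4,24)=4 -> preserves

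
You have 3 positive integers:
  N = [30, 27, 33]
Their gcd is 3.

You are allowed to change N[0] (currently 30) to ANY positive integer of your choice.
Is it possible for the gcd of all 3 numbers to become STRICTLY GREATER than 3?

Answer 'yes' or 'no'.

Answer: no

Derivation:
Current gcd = 3
gcd of all OTHER numbers (without N[0]=30): gcd([27, 33]) = 3
The new gcd after any change is gcd(3, new_value).
This can be at most 3.
Since 3 = old gcd 3, the gcd can only stay the same or decrease.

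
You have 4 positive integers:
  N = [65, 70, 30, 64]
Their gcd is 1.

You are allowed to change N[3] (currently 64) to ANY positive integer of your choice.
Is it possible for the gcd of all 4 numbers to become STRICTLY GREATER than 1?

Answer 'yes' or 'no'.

Current gcd = 1
gcd of all OTHER numbers (without N[3]=64): gcd([65, 70, 30]) = 5
The new gcd after any change is gcd(5, new_value).
This can be at most 5.
Since 5 > old gcd 1, the gcd CAN increase (e.g., set N[3] = 5).

Answer: yes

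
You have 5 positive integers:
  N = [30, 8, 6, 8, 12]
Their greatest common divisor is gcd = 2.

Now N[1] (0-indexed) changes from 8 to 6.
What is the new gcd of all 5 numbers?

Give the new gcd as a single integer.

Answer: 2

Derivation:
Numbers: [30, 8, 6, 8, 12], gcd = 2
Change: index 1, 8 -> 6
gcd of the OTHER numbers (without index 1): gcd([30, 6, 8, 12]) = 2
New gcd = gcd(g_others, new_val) = gcd(2, 6) = 2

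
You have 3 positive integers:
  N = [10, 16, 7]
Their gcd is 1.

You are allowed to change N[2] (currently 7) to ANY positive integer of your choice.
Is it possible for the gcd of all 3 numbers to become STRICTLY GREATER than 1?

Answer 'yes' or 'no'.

Current gcd = 1
gcd of all OTHER numbers (without N[2]=7): gcd([10, 16]) = 2
The new gcd after any change is gcd(2, new_value).
This can be at most 2.
Since 2 > old gcd 1, the gcd CAN increase (e.g., set N[2] = 2).

Answer: yes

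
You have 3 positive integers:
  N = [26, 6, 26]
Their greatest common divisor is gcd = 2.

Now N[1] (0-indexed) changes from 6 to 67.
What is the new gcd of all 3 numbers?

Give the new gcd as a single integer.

Numbers: [26, 6, 26], gcd = 2
Change: index 1, 6 -> 67
gcd of the OTHER numbers (without index 1): gcd([26, 26]) = 26
New gcd = gcd(g_others, new_val) = gcd(26, 67) = 1

Answer: 1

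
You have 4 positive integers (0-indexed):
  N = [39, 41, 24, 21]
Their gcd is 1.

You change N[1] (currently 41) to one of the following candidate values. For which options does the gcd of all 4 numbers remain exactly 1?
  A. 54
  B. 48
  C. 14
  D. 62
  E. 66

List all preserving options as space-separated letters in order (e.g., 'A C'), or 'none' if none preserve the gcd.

Answer: C D

Derivation:
Old gcd = 1; gcd of others (without N[1]) = 3
New gcd for candidate v: gcd(3, v). Preserves old gcd iff gcd(3, v) = 1.
  Option A: v=54, gcd(3,54)=3 -> changes
  Option B: v=48, gcd(3,48)=3 -> changes
  Option C: v=14, gcd(3,14)=1 -> preserves
  Option D: v=62, gcd(3,62)=1 -> preserves
  Option E: v=66, gcd(3,66)=3 -> changes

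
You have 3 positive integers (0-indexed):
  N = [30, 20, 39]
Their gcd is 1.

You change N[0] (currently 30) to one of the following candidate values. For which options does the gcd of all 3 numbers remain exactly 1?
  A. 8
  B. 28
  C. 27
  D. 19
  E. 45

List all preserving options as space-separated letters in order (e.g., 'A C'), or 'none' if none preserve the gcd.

Old gcd = 1; gcd of others (without N[0]) = 1
New gcd for candidate v: gcd(1, v). Preserves old gcd iff gcd(1, v) = 1.
  Option A: v=8, gcd(1,8)=1 -> preserves
  Option B: v=28, gcd(1,28)=1 -> preserves
  Option C: v=27, gcd(1,27)=1 -> preserves
  Option D: v=19, gcd(1,19)=1 -> preserves
  Option E: v=45, gcd(1,45)=1 -> preserves

Answer: A B C D E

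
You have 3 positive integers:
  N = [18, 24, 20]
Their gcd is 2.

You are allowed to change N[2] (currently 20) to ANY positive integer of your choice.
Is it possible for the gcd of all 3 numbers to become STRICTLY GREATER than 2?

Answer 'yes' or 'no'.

Current gcd = 2
gcd of all OTHER numbers (without N[2]=20): gcd([18, 24]) = 6
The new gcd after any change is gcd(6, new_value).
This can be at most 6.
Since 6 > old gcd 2, the gcd CAN increase (e.g., set N[2] = 6).

Answer: yes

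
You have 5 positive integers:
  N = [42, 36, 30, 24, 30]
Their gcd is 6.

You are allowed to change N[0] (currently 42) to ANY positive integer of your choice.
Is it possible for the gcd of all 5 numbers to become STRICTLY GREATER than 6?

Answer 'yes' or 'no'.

Current gcd = 6
gcd of all OTHER numbers (without N[0]=42): gcd([36, 30, 24, 30]) = 6
The new gcd after any change is gcd(6, new_value).
This can be at most 6.
Since 6 = old gcd 6, the gcd can only stay the same or decrease.

Answer: no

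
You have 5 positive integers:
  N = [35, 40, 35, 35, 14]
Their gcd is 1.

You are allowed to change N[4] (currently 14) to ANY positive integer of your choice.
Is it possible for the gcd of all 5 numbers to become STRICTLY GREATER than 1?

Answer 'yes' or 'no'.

Answer: yes

Derivation:
Current gcd = 1
gcd of all OTHER numbers (without N[4]=14): gcd([35, 40, 35, 35]) = 5
The new gcd after any change is gcd(5, new_value).
This can be at most 5.
Since 5 > old gcd 1, the gcd CAN increase (e.g., set N[4] = 5).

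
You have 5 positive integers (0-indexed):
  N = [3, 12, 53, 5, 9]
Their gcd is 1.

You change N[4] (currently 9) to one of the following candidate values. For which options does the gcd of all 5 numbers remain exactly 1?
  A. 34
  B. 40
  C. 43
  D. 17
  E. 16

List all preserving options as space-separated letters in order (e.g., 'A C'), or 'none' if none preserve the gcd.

Old gcd = 1; gcd of others (without N[4]) = 1
New gcd for candidate v: gcd(1, v). Preserves old gcd iff gcd(1, v) = 1.
  Option A: v=34, gcd(1,34)=1 -> preserves
  Option B: v=40, gcd(1,40)=1 -> preserves
  Option C: v=43, gcd(1,43)=1 -> preserves
  Option D: v=17, gcd(1,17)=1 -> preserves
  Option E: v=16, gcd(1,16)=1 -> preserves

Answer: A B C D E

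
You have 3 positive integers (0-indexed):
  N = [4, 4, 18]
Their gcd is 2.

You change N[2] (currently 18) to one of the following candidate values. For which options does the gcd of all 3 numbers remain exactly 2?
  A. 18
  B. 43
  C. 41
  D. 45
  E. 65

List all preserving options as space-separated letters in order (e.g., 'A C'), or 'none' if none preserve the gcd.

Old gcd = 2; gcd of others (without N[2]) = 4
New gcd for candidate v: gcd(4, v). Preserves old gcd iff gcd(4, v) = 2.
  Option A: v=18, gcd(4,18)=2 -> preserves
  Option B: v=43, gcd(4,43)=1 -> changes
  Option C: v=41, gcd(4,41)=1 -> changes
  Option D: v=45, gcd(4,45)=1 -> changes
  Option E: v=65, gcd(4,65)=1 -> changes

Answer: A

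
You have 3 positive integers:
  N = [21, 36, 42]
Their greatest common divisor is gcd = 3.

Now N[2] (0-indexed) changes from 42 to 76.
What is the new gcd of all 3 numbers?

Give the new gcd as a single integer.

Numbers: [21, 36, 42], gcd = 3
Change: index 2, 42 -> 76
gcd of the OTHER numbers (without index 2): gcd([21, 36]) = 3
New gcd = gcd(g_others, new_val) = gcd(3, 76) = 1

Answer: 1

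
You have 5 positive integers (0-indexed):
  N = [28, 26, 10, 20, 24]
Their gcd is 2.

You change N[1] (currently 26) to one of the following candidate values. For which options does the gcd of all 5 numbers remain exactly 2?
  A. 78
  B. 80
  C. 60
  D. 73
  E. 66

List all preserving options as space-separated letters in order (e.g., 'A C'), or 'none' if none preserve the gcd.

Old gcd = 2; gcd of others (without N[1]) = 2
New gcd for candidate v: gcd(2, v). Preserves old gcd iff gcd(2, v) = 2.
  Option A: v=78, gcd(2,78)=2 -> preserves
  Option B: v=80, gcd(2,80)=2 -> preserves
  Option C: v=60, gcd(2,60)=2 -> preserves
  Option D: v=73, gcd(2,73)=1 -> changes
  Option E: v=66, gcd(2,66)=2 -> preserves

Answer: A B C E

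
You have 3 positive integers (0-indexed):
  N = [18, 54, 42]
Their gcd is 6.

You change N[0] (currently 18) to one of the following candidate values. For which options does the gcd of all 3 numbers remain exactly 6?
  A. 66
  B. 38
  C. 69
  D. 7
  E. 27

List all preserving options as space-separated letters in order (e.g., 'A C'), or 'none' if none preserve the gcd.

Old gcd = 6; gcd of others (without N[0]) = 6
New gcd for candidate v: gcd(6, v). Preserves old gcd iff gcd(6, v) = 6.
  Option A: v=66, gcd(6,66)=6 -> preserves
  Option B: v=38, gcd(6,38)=2 -> changes
  Option C: v=69, gcd(6,69)=3 -> changes
  Option D: v=7, gcd(6,7)=1 -> changes
  Option E: v=27, gcd(6,27)=3 -> changes

Answer: A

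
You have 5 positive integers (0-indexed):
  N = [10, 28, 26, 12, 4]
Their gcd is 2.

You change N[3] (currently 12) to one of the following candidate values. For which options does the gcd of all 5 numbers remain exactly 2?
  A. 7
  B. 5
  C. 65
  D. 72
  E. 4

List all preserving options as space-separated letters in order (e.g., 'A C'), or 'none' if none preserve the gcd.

Answer: D E

Derivation:
Old gcd = 2; gcd of others (without N[3]) = 2
New gcd for candidate v: gcd(2, v). Preserves old gcd iff gcd(2, v) = 2.
  Option A: v=7, gcd(2,7)=1 -> changes
  Option B: v=5, gcd(2,5)=1 -> changes
  Option C: v=65, gcd(2,65)=1 -> changes
  Option D: v=72, gcd(2,72)=2 -> preserves
  Option E: v=4, gcd(2,4)=2 -> preserves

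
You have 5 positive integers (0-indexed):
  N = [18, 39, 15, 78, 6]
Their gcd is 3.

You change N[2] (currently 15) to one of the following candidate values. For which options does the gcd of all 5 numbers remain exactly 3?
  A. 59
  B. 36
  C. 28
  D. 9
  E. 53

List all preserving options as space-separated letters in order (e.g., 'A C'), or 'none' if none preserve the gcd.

Answer: B D

Derivation:
Old gcd = 3; gcd of others (without N[2]) = 3
New gcd for candidate v: gcd(3, v). Preserves old gcd iff gcd(3, v) = 3.
  Option A: v=59, gcd(3,59)=1 -> changes
  Option B: v=36, gcd(3,36)=3 -> preserves
  Option C: v=28, gcd(3,28)=1 -> changes
  Option D: v=9, gcd(3,9)=3 -> preserves
  Option E: v=53, gcd(3,53)=1 -> changes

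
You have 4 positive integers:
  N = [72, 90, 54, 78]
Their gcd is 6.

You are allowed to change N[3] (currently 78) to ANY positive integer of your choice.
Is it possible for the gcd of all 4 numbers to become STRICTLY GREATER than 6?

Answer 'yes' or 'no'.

Current gcd = 6
gcd of all OTHER numbers (without N[3]=78): gcd([72, 90, 54]) = 18
The new gcd after any change is gcd(18, new_value).
This can be at most 18.
Since 18 > old gcd 6, the gcd CAN increase (e.g., set N[3] = 18).

Answer: yes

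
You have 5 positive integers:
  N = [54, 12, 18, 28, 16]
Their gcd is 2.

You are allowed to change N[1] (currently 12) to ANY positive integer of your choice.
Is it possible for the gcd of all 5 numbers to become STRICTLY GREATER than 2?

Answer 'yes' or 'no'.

Current gcd = 2
gcd of all OTHER numbers (without N[1]=12): gcd([54, 18, 28, 16]) = 2
The new gcd after any change is gcd(2, new_value).
This can be at most 2.
Since 2 = old gcd 2, the gcd can only stay the same or decrease.

Answer: no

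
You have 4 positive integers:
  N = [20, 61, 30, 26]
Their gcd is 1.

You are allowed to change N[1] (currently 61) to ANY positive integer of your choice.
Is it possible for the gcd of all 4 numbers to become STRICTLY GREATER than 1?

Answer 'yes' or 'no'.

Answer: yes

Derivation:
Current gcd = 1
gcd of all OTHER numbers (without N[1]=61): gcd([20, 30, 26]) = 2
The new gcd after any change is gcd(2, new_value).
This can be at most 2.
Since 2 > old gcd 1, the gcd CAN increase (e.g., set N[1] = 2).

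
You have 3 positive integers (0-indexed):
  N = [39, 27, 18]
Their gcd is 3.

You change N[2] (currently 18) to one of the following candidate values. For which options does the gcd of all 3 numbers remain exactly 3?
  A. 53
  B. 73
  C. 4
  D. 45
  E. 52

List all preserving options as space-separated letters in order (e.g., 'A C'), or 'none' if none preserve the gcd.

Answer: D

Derivation:
Old gcd = 3; gcd of others (without N[2]) = 3
New gcd for candidate v: gcd(3, v). Preserves old gcd iff gcd(3, v) = 3.
  Option A: v=53, gcd(3,53)=1 -> changes
  Option B: v=73, gcd(3,73)=1 -> changes
  Option C: v=4, gcd(3,4)=1 -> changes
  Option D: v=45, gcd(3,45)=3 -> preserves
  Option E: v=52, gcd(3,52)=1 -> changes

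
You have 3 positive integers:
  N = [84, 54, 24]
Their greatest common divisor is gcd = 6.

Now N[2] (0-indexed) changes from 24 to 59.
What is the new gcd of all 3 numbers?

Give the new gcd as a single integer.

Numbers: [84, 54, 24], gcd = 6
Change: index 2, 24 -> 59
gcd of the OTHER numbers (without index 2): gcd([84, 54]) = 6
New gcd = gcd(g_others, new_val) = gcd(6, 59) = 1

Answer: 1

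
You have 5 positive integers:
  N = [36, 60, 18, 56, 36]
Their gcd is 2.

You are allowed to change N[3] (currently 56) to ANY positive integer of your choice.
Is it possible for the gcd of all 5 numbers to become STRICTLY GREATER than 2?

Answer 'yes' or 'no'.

Answer: yes

Derivation:
Current gcd = 2
gcd of all OTHER numbers (without N[3]=56): gcd([36, 60, 18, 36]) = 6
The new gcd after any change is gcd(6, new_value).
This can be at most 6.
Since 6 > old gcd 2, the gcd CAN increase (e.g., set N[3] = 6).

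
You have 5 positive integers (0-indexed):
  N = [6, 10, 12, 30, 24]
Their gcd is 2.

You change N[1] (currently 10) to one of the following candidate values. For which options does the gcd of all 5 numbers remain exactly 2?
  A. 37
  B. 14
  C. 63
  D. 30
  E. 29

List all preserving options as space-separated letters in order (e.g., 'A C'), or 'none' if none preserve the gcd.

Answer: B

Derivation:
Old gcd = 2; gcd of others (without N[1]) = 6
New gcd for candidate v: gcd(6, v). Preserves old gcd iff gcd(6, v) = 2.
  Option A: v=37, gcd(6,37)=1 -> changes
  Option B: v=14, gcd(6,14)=2 -> preserves
  Option C: v=63, gcd(6,63)=3 -> changes
  Option D: v=30, gcd(6,30)=6 -> changes
  Option E: v=29, gcd(6,29)=1 -> changes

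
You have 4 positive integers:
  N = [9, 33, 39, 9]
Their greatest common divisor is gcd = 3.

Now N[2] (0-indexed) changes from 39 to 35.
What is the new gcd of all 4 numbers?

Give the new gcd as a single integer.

Answer: 1

Derivation:
Numbers: [9, 33, 39, 9], gcd = 3
Change: index 2, 39 -> 35
gcd of the OTHER numbers (without index 2): gcd([9, 33, 9]) = 3
New gcd = gcd(g_others, new_val) = gcd(3, 35) = 1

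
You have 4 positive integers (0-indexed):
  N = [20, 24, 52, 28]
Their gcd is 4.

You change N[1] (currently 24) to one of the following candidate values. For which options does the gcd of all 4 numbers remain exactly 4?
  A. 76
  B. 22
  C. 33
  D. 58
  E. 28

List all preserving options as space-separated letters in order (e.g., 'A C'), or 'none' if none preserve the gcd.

Answer: A E

Derivation:
Old gcd = 4; gcd of others (without N[1]) = 4
New gcd for candidate v: gcd(4, v). Preserves old gcd iff gcd(4, v) = 4.
  Option A: v=76, gcd(4,76)=4 -> preserves
  Option B: v=22, gcd(4,22)=2 -> changes
  Option C: v=33, gcd(4,33)=1 -> changes
  Option D: v=58, gcd(4,58)=2 -> changes
  Option E: v=28, gcd(4,28)=4 -> preserves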